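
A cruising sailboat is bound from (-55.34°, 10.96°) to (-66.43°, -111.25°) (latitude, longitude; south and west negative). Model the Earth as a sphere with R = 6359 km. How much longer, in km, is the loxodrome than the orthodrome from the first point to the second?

Great circle: cos σ = sin φ₁ sin φ₂ + cos φ₁ cos φ₂ cos Δλ,  σ = 0.8858 rad → d_gc = 5632.5 km
Rhumb line: Δψ = -0.4025, q = Δφ/Δψ = 0.4808, d_rh = R√(Δφ²+q²Δλ²) = 6637.1 km
Excess = 6637.1 − 5632.5 = 1004.6 ≈ 1005 km

1005 km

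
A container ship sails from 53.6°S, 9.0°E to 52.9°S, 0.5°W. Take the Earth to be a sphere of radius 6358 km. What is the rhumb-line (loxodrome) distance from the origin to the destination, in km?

Δψ = ln[tan(π/4+φ₂/2)/tan(π/4+φ₁/2)] = +0.0204;  Δφ = +0.0122 rad,  Δλ = -0.1658 rad
q = Δφ/Δψ = 0.5983
d = R·√(Δφ² + q²Δλ²) = 6358·0.09995 = 635 km

635 km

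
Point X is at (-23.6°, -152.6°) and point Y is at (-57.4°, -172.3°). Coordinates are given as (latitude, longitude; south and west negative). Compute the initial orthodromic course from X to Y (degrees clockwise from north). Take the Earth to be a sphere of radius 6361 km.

N = sin Δλ·cos φ₂ = -0.1816;  D = cos φ₁ sin φ₂ − sin φ₁ cos φ₂ cos Δλ = -0.5689
initial course = atan2(N, D) = 197.70°

197.7°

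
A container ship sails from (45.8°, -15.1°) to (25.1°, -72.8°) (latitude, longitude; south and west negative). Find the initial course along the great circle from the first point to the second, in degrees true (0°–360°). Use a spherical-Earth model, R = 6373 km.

266.2°

θ = atan2( sin Δλ·cos φ₂ ,  cos φ₁ sin φ₂ − sin φ₁ cos φ₂ cos Δλ )
  = atan2(-0.7654, -0.0512) = 266.18°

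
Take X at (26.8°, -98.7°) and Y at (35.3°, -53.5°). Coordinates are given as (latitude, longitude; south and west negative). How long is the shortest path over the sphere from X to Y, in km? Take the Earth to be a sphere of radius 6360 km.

4362 km

Haversine: a = sin²(Δφ/2)+cos φ₁ cos φ₂ sin²(Δλ/2) = 0.11308;  σ = 2·atan2(√a,√(1−a))
σ = 39.299° → d = Rσ = 6360·0.68590 = 4362 km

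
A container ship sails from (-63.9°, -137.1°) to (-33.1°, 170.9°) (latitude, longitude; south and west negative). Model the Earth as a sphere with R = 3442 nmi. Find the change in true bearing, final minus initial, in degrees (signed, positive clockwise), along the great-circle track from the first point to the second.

Initial bearing θ₁ = atan2(sin Δλ cos φ₂, cos φ₁ sin φ₂ − sin φ₁ cos φ₂ cos Δλ) = 288.66°
Final bearing θ₂ = (initial bearing from the destination back to the start) + 180° = 330.16°
Δθ = θ₂ − θ₁ = +41.5°

+41.5°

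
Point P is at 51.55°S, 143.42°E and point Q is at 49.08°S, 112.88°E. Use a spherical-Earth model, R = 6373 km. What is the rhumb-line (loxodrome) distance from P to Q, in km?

Rhumb course C = atan2(Δλ, Δψ) with Δψ = ln[tan(π/4+φ₂/2)/tan(π/4+φ₁/2)] = +0.0675, Δλ = -0.5330 → C = 277.22°
d = R·|Δφ| / |cos C| = 6373·0.04311 / 0.12569 = 2186 km

2186 km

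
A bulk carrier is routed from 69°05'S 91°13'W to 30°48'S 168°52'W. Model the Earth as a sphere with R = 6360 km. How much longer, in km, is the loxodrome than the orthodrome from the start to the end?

323 km

Great circle: cos σ = sin φ₁ sin φ₂ + cos φ₁ cos φ₂ cos Δλ,  σ = 0.9957 rad → d_gc = 6332.9 km
Rhumb line: Δψ = +1.1241, q = Δφ/Δψ = 0.5944, d_rh = R√(Δφ²+q²Δλ²) = 6656.3 km
Excess = 6656.3 − 6332.9 = 323.4 ≈ 323 km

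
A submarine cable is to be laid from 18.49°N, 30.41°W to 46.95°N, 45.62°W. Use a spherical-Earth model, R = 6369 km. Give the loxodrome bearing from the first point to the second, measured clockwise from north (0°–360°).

Meridional parts: M(φ₁)=+0.3285, M(φ₂)=+0.9304 → ΔM = +0.6019;  Δλ = -0.2655 rad
tan C = Δλ / ΔM = -0.4411 → C = 336.20°

336.2°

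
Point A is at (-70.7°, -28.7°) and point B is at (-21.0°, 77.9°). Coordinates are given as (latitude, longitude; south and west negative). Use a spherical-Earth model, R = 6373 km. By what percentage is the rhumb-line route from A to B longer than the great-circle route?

Great circle: σ = 1.3180 rad → d_gc = Rσ = 8399.9 km
Rhumb: Δφ = +0.8674, Δλ = +1.8605, Δψ = +1.3967, q = Δφ/Δψ = 0.6210 → d_rh = R√(Δφ²+q²Δλ²) = 9207.8 km
Excess = (9207.8 − 8399.9) / 8399.9 = 807.9 / 8399.9 = 9.62% ≈ 9.6%

9.6%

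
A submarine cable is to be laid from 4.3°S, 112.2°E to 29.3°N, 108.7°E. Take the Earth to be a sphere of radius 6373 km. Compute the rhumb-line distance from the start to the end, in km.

Rhumb course C = atan2(Δλ, Δψ) with Δψ = ln[tan(π/4+φ₂/2)/tan(π/4+φ₁/2)] = +0.6104, Δλ = -0.0611 → C = 354.28°
d = R·|Δφ| / |cos C| = 6373·0.58643 / 0.99503 = 3756 km

3756 km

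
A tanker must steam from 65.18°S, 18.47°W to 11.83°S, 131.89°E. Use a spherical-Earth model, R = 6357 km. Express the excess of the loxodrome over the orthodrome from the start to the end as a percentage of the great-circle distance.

Great circle: σ = 1.7427 rad → d_gc = Rσ = 11078.1 km
Rhumb: Δφ = +0.9311, Δλ = +2.6243, Δψ = +1.3060, q = Δφ/Δψ = 0.7130 → d_rh = R√(Δφ²+q²Δλ²) = 13285.9 km
Excess = (13285.9 − 11078.1) / 11078.1 = 2207.8 / 11078.1 = 19.93% ≈ 19.9%

19.9%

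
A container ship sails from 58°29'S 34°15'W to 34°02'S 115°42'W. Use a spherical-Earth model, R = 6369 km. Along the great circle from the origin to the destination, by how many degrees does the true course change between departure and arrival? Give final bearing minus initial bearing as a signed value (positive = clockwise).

+64.9°

At departure: θ₁ = atan2(sin Δλ cos φ₂, cos φ₁ sin φ₂ − sin φ₁ cos φ₂ cos Δλ) = 257.11°
At arrival: θ₂ = atan2(sin Δλ cos φ₁, −cos φ₂ sin φ₁ + sin φ₂ cos φ₁ cos Δλ) = 322.06°
Δθ = θ₂ − θ₁ = +64.9°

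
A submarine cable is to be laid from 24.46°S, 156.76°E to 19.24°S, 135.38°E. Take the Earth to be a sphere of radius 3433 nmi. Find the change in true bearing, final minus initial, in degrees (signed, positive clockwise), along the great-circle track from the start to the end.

+8.0°

Initial bearing θ₁ = atan2(sin Δλ cos φ₂, cos φ₁ sin φ₂ − sin φ₁ cos φ₂ cos Δλ) = 280.55°
Final bearing θ₂ = (initial bearing from the destination back to the start) + 180° = 288.59°
Δθ = θ₂ − θ₁ = +8.0°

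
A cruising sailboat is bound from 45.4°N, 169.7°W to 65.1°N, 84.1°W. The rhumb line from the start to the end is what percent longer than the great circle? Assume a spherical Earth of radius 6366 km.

7.1%

Great circle: σ = 0.8386 rad → d_gc = Rσ = 5338.4 km
Rhumb: Δφ = +0.3438, Δλ = +1.4940, Δψ = +0.6193, q = Δφ/Δψ = 0.5552 → d_rh = R√(Δφ²+q²Δλ²) = 5715.9 km
Excess = (5715.9 − 5338.4) / 5338.4 = 377.5 / 5338.4 = 7.07% ≈ 7.1%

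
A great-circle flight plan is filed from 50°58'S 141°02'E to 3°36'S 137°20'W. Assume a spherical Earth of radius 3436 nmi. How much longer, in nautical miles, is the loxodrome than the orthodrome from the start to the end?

Great circle: cos σ = sin φ₁ sin φ₂ + cos φ₁ cos φ₂ cos Δλ,  σ = 1.4301 rad → d_gc = 4913.8 nmi
Rhumb line: Δψ = +0.9743, q = Δφ/Δψ = 0.8485, d_rh = R√(Δφ²+q²Δλ²) = 5032.2 nmi
Excess = 5032.2 − 4913.8 = 118.4 ≈ 118 nmi

118 nmi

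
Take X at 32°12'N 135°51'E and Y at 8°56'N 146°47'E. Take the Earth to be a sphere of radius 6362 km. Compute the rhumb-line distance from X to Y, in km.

2818 km

Δψ = ln[tan(π/4+φ₂/2)/tan(π/4+φ₁/2)] = -0.4376;  Δφ = -0.4061 rad,  Δλ = +0.1908 rad
q = Δφ/Δψ = 0.9280
d = R·√(Δφ² + q²Δλ²) = 6362·0.44301 = 2818 km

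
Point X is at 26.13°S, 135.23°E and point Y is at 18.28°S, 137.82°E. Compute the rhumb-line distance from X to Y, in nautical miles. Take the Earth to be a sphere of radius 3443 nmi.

Rhumb course C = atan2(Δλ, Δψ) with Δψ = ln[tan(π/4+φ₂/2)/tan(π/4+φ₁/2)] = +0.1481, Δλ = +0.0452 → C = 16.97°
d = R·|Δφ| / |cos C| = 3443·0.13701 / 0.95646 = 493 nmi

493 nmi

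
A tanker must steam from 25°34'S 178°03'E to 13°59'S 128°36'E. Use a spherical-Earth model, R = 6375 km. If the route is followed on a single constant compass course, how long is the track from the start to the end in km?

Rhumb course C = atan2(Δλ, Δψ) with Δψ = ln[tan(π/4+φ₂/2)/tan(π/4+φ₁/2)] = +0.2153, Δλ = -0.8631 → C = 284.01°
d = R·|Δφ| / |cos C| = 6375·0.20217 / 0.24204 = 5325 km

5325 km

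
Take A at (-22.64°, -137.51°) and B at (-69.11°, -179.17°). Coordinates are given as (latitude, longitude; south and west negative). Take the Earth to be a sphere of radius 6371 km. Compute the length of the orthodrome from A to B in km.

5864 km

cos σ = sin φ₁ sin φ₂ + cos φ₁ cos φ₂ cos Δλ
      = sin(-22.64°)sin(-69.11°) + cos(-22.64°)cos(-69.11°)cos(-41.66°) = 0.6055
σ = 52.735° → d = Rσ = 6371·0.92039 = 5864 km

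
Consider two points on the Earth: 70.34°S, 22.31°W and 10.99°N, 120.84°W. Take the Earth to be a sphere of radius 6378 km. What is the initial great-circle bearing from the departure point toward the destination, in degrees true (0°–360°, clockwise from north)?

N = sin Δλ·cos φ₂ = -0.9708;  D = cos φ₁ sin φ₂ − sin φ₁ cos φ₂ cos Δλ = -0.0730
initial course = atan2(N, D) = 265.70°

265.7°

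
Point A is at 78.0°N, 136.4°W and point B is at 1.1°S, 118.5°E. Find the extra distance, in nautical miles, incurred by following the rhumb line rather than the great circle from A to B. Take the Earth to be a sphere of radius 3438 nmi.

449 nmi

Great circle: cos σ = sin φ₁ sin φ₂ + cos φ₁ cos φ₂ cos Δλ,  σ = 1.6438 rad → d_gc = 5651.4 nmi
Rhumb line: Δψ = -2.2720, q = Δφ/Δψ = 0.6076, d_rh = R√(Δφ²+q²Δλ²) = 6100.2 nmi
Excess = 6100.2 − 5651.4 = 448.8 ≈ 449 nmi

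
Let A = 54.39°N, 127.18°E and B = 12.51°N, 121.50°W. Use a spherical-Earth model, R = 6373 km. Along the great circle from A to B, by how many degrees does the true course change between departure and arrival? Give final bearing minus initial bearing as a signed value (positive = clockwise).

+81.6°

At departure: θ₁ = atan2(sin Δλ cos φ₂, cos φ₁ sin φ₂ − sin φ₁ cos φ₂ cos Δλ) = 65.49°
At arrival: θ₂ = atan2(sin Δλ cos φ₁, −cos φ₂ sin φ₁ + sin φ₂ cos φ₁ cos Δλ) = 147.13°
Δθ = θ₂ − θ₁ = +81.6°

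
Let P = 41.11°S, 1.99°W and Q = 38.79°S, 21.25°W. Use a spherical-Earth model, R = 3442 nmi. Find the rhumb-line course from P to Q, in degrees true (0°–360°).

Δψ = ln[tan(π/4+φ₂/2)/tan(π/4+φ₁/2)] = +0.0528
Δλ = -0.3362 rad (taken the short way round)
course = atan2(Δλ, Δψ) = 278.93°

278.9°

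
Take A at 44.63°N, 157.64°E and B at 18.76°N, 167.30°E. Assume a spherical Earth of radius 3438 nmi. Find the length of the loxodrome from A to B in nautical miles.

Δψ = ln[tan(π/4+φ₂/2)/tan(π/4+φ₁/2)] = -0.5388;  Δφ = -0.4515 rad,  Δλ = +0.1686 rad
q = Δφ/Δψ = 0.8380
d = R·√(Δφ² + q²Δλ²) = 3438·0.47310 = 1627 nmi

1627 nmi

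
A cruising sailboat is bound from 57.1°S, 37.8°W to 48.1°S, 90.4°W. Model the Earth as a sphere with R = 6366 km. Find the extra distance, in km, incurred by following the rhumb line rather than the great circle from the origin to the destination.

83 km

Great circle: cos σ = sin φ₁ sin φ₂ + cos φ₁ cos φ₂ cos Δλ,  σ = 0.5637 rad → d_gc = 3588.8 km
Rhumb line: Δψ = +0.2598, q = Δφ/Δψ = 0.6046, d_rh = R√(Δφ²+q²Δλ²) = 3672.2 km
Excess = 3672.2 − 3588.8 = 83.4 ≈ 83 km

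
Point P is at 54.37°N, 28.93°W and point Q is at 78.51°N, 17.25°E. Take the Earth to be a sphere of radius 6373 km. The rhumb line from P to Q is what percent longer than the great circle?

Great circle: σ = 0.5015 rad → d_gc = Rσ = 3196.2 km
Rhumb: Δφ = +0.4213, Δλ = +0.8060, Δψ = +1.1613, q = Δφ/Δψ = 0.3628 → d_rh = R√(Δφ²+q²Δλ²) = 3268.4 km
Excess = (3268.4 − 3196.2) / 3196.2 = 72.2 / 3196.2 = 2.26% ≈ 2.3%

2.3%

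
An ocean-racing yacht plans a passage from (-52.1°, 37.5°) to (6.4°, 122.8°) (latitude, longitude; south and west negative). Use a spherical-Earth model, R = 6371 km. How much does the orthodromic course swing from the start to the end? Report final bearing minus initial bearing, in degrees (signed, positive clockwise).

-44.6°

Initial bearing θ₁ = atan2(sin Δλ cos φ₂, cos φ₁ sin φ₂ − sin φ₁ cos φ₂ cos Δλ) = 82.37°
Final bearing θ₂ = (initial bearing from the destination back to the start) + 180° = 37.78°
Δθ = θ₂ − θ₁ = -44.6°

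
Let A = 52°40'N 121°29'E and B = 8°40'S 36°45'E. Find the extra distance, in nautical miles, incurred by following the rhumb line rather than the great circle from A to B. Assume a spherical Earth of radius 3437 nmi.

113 nmi

Great circle: cos σ = sin φ₁ sin φ₂ + cos φ₁ cos φ₂ cos Δλ,  σ = 1.6356 rad → d_gc = 5621.6 nmi
Rhumb line: Δψ = -1.2370, q = Δφ/Δψ = 0.8653, d_rh = R√(Δφ²+q²Δλ²) = 5734.4 nmi
Excess = 5734.4 − 5621.6 = 112.8 ≈ 113 nmi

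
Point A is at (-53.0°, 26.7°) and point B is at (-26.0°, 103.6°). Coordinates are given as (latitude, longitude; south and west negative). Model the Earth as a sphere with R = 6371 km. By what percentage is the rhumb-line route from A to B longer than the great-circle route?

3.6%

Great circle: σ = 1.0784 rad → d_gc = Rσ = 6870.8 km
Rhumb: Δφ = +0.4712, Δλ = +1.3422, Δψ = +0.6246, q = Δφ/Δψ = 0.7544 → d_rh = R√(Δφ²+q²Δλ²) = 7115.5 km
Excess = (7115.5 − 6870.8) / 6870.8 = 244.7 / 6870.8 = 3.56% ≈ 3.6%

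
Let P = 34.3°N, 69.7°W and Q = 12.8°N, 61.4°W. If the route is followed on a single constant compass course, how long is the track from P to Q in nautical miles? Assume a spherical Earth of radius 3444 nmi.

1370 nmi

Δψ = ln[tan(π/4+φ₂/2)/tan(π/4+φ₁/2)] = -0.4127;  Δφ = -0.3752 rad,  Δλ = +0.1449 rad
q = Δφ/Δψ = 0.9092
d = R·√(Δφ² + q²Δλ²) = 3444·0.39769 = 1370 nmi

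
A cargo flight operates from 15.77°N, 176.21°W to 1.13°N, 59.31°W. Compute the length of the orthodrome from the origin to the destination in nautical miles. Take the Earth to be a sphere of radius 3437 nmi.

cos σ = sin φ₁ sin φ₂ + cos φ₁ cos φ₂ cos Δλ
      = sin(15.77°)sin(1.13°) + cos(15.77°)cos(1.13°)cos(116.90°) = -0.4300
σ = 115.465° → d = Rσ = 3437·2.01525 = 6926 nmi

6926 nmi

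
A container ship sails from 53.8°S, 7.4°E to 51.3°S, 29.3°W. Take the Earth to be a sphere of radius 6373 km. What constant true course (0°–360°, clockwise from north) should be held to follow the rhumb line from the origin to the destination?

Δψ = ln[tan(π/4+φ₂/2)/tan(π/4+φ₁/2)] = +0.0718
Δλ = -0.6405 rad (taken the short way round)
course = atan2(Δλ, Δψ) = 276.39°

276.4°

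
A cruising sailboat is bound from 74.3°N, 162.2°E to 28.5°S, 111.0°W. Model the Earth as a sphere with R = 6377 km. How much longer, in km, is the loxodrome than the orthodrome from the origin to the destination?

Great circle: cos σ = sin φ₁ sin φ₂ + cos φ₁ cos φ₂ cos Δλ,  σ = 2.0332 rad → d_gc = 12965.6 km
Rhumb line: Δψ = -2.5007, q = Δφ/Δψ = 0.7175, d_rh = R√(Δφ²+q²Δλ²) = 13377.4 km
Excess = 13377.4 − 12965.6 = 411.8 ≈ 412 km

412 km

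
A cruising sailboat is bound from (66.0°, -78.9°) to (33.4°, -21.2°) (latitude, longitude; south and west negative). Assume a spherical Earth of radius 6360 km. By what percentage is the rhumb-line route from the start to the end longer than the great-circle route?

2.7%

Great circle: σ = 0.8171 rad → d_gc = Rσ = 5196.8 km
Rhumb: Δφ = -0.5690, Δλ = +1.0071, Δψ = -0.9295, q = Δφ/Δψ = 0.6121 → d_rh = R√(Δφ²+q²Δλ²) = 5335.5 km
Excess = (5335.5 − 5196.8) / 5196.8 = 138.7 / 5196.8 = 2.67% ≈ 2.7%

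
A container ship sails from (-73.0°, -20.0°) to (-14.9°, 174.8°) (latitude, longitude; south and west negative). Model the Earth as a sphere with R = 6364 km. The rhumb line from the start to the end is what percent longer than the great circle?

28.5%

Great circle: σ = 1.5981 rad → d_gc = Rσ = 10170.1 km
Rhumb: Δφ = +1.0140, Δλ = -2.8833, Δψ = +1.6378, q = Δφ/Δψ = 0.6192 → d_rh = R√(Δφ²+q²Δλ²) = 13066.1 km
Excess = (13066.1 − 10170.1) / 10170.1 = 2896.0 / 10170.1 = 28.48% ≈ 28.5%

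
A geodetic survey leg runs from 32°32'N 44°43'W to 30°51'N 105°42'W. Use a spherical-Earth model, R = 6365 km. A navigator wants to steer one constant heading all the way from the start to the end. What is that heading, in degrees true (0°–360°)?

268.1°

Meridional parts: M(φ₁)=+0.6010, M(φ₂)=+0.5665 → ΔM = -0.0345;  Δλ = -1.0644 rad
tan C = Δλ / ΔM = +30.8238 → C = 268.14°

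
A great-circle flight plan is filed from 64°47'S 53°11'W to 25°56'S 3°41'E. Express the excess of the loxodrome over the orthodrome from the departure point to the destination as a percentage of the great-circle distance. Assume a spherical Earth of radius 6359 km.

2.3%

Great circle: σ = 0.9209 rad → d_gc = Rσ = 5856.3 km
Rhumb: Δφ = +0.6781, Δλ = +0.9925, Δψ = +1.0286, q = Δφ/Δψ = 0.6592 → d_rh = R√(Δφ²+q²Δλ²) = 5991.7 km
Excess = (5991.7 − 5856.3) / 5856.3 = 135.4 / 5856.3 = 2.31% ≈ 2.3%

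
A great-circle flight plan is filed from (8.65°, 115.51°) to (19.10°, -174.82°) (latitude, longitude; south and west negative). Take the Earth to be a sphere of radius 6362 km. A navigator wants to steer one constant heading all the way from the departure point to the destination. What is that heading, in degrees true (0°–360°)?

81.2°

Δψ = ln[tan(π/4+φ₂/2)/tan(π/4+φ₁/2)] = +0.1882
Δλ = +1.2160 rad (taken the short way round)
course = atan2(Δλ, Δψ) = 81.20°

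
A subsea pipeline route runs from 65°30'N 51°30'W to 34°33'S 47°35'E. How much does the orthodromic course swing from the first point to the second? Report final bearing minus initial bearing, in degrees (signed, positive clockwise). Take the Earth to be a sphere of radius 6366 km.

+51.9°

Initial bearing θ₁ = atan2(sin Δλ cos φ₂, cos φ₁ sin φ₂ − sin φ₁ cos φ₂ cos Δλ) = 98.18°
Final bearing θ₂ = (initial bearing from the destination back to the start) + 180° = 150.11°
Δθ = θ₂ − θ₁ = +51.9°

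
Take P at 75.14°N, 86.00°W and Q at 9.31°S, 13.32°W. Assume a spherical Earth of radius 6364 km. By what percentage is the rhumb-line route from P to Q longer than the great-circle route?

3.0%

Great circle: σ = 1.6519 rad → d_gc = Rσ = 10512.7 km
Rhumb: Δφ = -1.4739, Δλ = +1.2685, Δψ = -2.2003, q = Δφ/Δψ = 0.6699 → d_rh = R√(Δφ²+q²Δλ²) = 10827.3 km
Excess = (10827.3 − 10512.7) / 10512.7 = 314.6 / 10512.7 = 2.99% ≈ 3.0%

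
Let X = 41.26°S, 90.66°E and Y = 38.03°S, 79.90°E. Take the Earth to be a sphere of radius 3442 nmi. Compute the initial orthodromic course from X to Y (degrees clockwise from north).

θ = atan2( sin Δλ·cos φ₂ ,  cos φ₁ sin φ₂ − sin φ₁ cos φ₂ cos Δλ )
  = atan2(-0.1471, +0.0472) = 287.80°

287.8°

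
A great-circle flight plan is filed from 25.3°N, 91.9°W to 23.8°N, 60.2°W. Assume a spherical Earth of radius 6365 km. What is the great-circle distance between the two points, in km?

cos σ = sin φ₁ sin φ₂ + cos φ₁ cos φ₂ cos Δλ
      = sin(25.30°)sin(23.80°) + cos(25.30°)cos(23.80°)cos(31.70°) = 0.8762
σ = 28.807° → d = Rσ = 6365·0.50278 = 3200 km

3200 km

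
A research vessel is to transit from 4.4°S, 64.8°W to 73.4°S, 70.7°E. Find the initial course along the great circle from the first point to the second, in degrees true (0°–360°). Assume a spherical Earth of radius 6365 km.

168.3°

θ = atan2( sin Δλ·cos φ₂ ,  cos φ₁ sin φ₂ − sin φ₁ cos φ₂ cos Δλ )
  = atan2(+0.2002, -0.9711) = 168.35°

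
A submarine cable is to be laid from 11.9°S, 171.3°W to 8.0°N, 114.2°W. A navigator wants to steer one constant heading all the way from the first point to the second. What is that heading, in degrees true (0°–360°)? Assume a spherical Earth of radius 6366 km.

Δψ = ln[tan(π/4+φ₂/2)/tan(π/4+φ₁/2)] = +0.3493
Δλ = +0.9966 rad (taken the short way round)
course = atan2(Δλ, Δψ) = 70.69°

70.7°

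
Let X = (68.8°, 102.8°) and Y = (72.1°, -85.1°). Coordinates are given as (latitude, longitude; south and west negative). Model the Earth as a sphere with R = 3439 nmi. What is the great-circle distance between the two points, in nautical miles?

2341 nmi

cos σ = sin φ₁ sin φ₂ + cos φ₁ cos φ₂ cos Δλ
      = sin(68.80°)sin(72.10°) + cos(68.80°)cos(72.10°)cos(172.10°) = 0.7771
σ = 39.004° → d = Rσ = 3439·0.68075 = 2341 nmi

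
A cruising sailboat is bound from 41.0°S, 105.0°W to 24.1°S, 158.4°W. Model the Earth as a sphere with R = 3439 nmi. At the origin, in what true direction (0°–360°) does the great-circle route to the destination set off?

θ = atan2( sin Δλ·cos φ₂ ,  cos φ₁ sin φ₂ − sin φ₁ cos φ₂ cos Δλ )
  = atan2(-0.7328, +0.0489) = 273.82°

273.8°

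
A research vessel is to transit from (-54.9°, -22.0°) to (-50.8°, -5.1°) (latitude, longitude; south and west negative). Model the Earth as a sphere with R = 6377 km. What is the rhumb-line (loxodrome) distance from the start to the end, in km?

Δψ = ln[tan(π/4+φ₂/2)/tan(π/4+φ₁/2)] = +0.1186;  Δφ = +0.0716 rad,  Δλ = +0.2950 rad
q = Δφ/Δψ = 0.6033
d = R·√(Δφ² + q²Δλ²) = 6377·0.19181 = 1223 km

1223 km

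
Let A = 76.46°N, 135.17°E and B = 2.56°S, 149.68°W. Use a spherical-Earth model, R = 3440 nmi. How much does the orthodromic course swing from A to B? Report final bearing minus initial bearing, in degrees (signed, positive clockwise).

At departure: θ₁ = atan2(sin Δλ cos φ₂, cos φ₁ sin φ₂ − sin φ₁ cos φ₂ cos Δλ) = 105.04°
At arrival: θ₂ = atan2(sin Δλ cos φ₁, −cos φ₂ sin φ₁ + sin φ₂ cos φ₁ cos Δλ) = 166.92°
Δθ = θ₂ − θ₁ = +61.9°

+61.9°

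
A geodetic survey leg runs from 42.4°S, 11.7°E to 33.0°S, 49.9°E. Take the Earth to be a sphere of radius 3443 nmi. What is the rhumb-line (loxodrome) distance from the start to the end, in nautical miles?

Rhumb course C = atan2(Δλ, Δψ) with Δψ = ln[tan(π/4+φ₂/2)/tan(π/4+φ₁/2)] = +0.2079, Δλ = +0.6667 → C = 72.68°
d = R·|Δφ| / |cos C| = 3443·0.16406 / 0.29764 = 1898 nmi

1898 nmi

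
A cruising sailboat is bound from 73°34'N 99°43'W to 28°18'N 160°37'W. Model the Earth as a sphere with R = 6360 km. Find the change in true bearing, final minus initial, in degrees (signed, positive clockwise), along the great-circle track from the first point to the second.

At departure: θ₁ = atan2(sin Δλ cos φ₂, cos φ₁ sin φ₂ − sin φ₁ cos φ₂ cos Δλ) = 250.23°
At arrival: θ₂ = atan2(sin Δλ cos φ₁, −cos φ₂ sin φ₁ + sin φ₂ cos φ₁ cos Δλ) = 197.60°
Δθ = θ₂ − θ₁ = -52.6°

-52.6°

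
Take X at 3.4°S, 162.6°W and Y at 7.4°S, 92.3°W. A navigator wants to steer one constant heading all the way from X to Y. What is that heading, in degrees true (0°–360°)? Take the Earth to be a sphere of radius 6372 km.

Meridional parts: M(φ₁)=-0.0594, M(φ₂)=-0.1295 → ΔM = -0.0701;  Δλ = +1.2270 rad
tan C = Δλ / ΔM = -17.4934 → C = 93.27°

93.3°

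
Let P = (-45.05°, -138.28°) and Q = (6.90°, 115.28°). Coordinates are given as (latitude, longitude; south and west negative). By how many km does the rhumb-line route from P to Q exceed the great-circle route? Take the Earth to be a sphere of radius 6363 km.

317 km

Great circle: cos σ = sin φ₁ sin φ₂ + cos φ₁ cos φ₂ cos Δλ,  σ = 1.8583 rad → d_gc = 11824.1 km
Rhumb line: Δψ = +1.0033, q = Δφ/Δψ = 0.9037, d_rh = R√(Δφ²+q²Δλ²) = 12140.7 km
Excess = 12140.7 − 11824.1 = 316.6 ≈ 317 km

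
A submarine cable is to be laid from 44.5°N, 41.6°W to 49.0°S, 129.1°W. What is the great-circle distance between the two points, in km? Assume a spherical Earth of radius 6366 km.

cos σ = sin φ₁ sin φ₂ + cos φ₁ cos φ₂ cos Δλ
      = sin(44.50°)sin(-49.00°) + cos(44.50°)cos(-49.00°)cos(-87.50°) = -0.5086
σ = 120.569° → d = Rσ = 6366·2.10432 = 13396 km

13396 km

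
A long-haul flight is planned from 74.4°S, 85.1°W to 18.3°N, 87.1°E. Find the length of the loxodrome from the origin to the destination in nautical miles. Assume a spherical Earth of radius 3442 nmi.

9131 nmi

Δψ = ln[tan(π/4+φ₂/2)/tan(π/4+φ₁/2)] = +2.3129;  Δφ = +1.6179 rad,  Δλ = +3.0055 rad
q = Δφ/Δψ = 0.6995
d = R·√(Δφ² + q²Δλ²) = 3442·2.65288 = 9131 nmi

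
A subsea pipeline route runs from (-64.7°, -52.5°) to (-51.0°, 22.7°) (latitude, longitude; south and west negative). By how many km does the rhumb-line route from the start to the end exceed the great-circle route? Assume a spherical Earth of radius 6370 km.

Great circle: cos σ = sin φ₁ sin φ₂ + cos φ₁ cos φ₂ cos Δλ,  σ = 0.6899 rad → d_gc = 4394.7 km
Rhumb line: Δψ = +0.4560, q = Δφ/Δψ = 0.5244, d_rh = R√(Δφ²+q²Δλ²) = 4640.9 km
Excess = 4640.9 − 4394.7 = 246.2 ≈ 246 km

246 km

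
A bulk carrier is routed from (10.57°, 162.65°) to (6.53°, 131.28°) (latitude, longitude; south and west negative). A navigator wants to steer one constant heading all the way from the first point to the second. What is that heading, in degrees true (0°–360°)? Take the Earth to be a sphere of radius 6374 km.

Δψ = ln[tan(π/4+φ₂/2)/tan(π/4+φ₁/2)] = -0.0713
Δλ = -0.5475 rad (taken the short way round)
course = atan2(Δλ, Δψ) = 262.58°

262.6°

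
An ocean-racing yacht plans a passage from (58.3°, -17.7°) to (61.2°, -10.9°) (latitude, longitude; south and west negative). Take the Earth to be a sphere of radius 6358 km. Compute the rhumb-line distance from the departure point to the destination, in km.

498 km

Δψ = ln[tan(π/4+φ₂/2)/tan(π/4+φ₁/2)] = +0.1005;  Δφ = +0.0506 rad,  Δλ = +0.1187 rad
q = Δφ/Δψ = 0.5034
d = R·√(Δφ² + q²Δλ²) = 6358·0.07830 = 498 km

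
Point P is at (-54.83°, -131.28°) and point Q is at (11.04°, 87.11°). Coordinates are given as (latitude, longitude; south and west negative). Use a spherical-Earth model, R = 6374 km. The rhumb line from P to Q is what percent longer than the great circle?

8.8%

Great circle: σ = 2.2139 rad → d_gc = Rσ = 14111.2 km
Rhumb: Δφ = +1.1496, Δλ = -2.4716, Δψ = +1.3430, q = Δφ/Δψ = 0.8561 → d_rh = R√(Δφ²+q²Δλ²) = 15348.3 km
Excess = (15348.3 − 14111.2) / 14111.2 = 1237.1 / 14111.2 = 8.77% ≈ 8.8%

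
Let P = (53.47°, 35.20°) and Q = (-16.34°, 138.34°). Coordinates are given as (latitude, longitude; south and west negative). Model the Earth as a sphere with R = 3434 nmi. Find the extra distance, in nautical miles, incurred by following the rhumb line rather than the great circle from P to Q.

Great circle: cos σ = sin φ₁ sin φ₂ + cos φ₁ cos φ₂ cos Δλ,  σ = 1.9347 rad → d_gc = 6643.7 nmi
Rhumb line: Δψ = -1.3977, q = Δφ/Δψ = 0.8717, d_rh = R√(Δφ²+q²Δλ²) = 6822.4 nmi
Excess = 6822.4 − 6643.7 = 178.7 ≈ 179 nmi

179 nmi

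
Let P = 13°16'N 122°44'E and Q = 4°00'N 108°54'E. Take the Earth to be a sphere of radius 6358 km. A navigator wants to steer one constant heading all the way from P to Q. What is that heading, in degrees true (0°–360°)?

Meridional parts: M(φ₁)=+0.2336, M(φ₂)=+0.0699 → ΔM = -0.1638;  Δλ = -0.2414 rad
tan C = Δλ / ΔM = +1.4742 → C = 235.85°

235.8°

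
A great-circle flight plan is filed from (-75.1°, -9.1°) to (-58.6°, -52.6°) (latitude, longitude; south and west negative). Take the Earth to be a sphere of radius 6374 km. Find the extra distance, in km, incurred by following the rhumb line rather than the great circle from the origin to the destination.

Great circle: cos σ = sin φ₁ sin φ₂ + cos φ₁ cos φ₂ cos Δλ,  σ = 0.3975 rad → d_gc = 2533.7 km
Rhumb line: Δψ = +0.7653, q = Δφ/Δψ = 0.3763, d_rh = R√(Δφ²+q²Δλ²) = 2585.7 km
Excess = 2585.7 − 2533.7 = 52.0 ≈ 52 km

52 km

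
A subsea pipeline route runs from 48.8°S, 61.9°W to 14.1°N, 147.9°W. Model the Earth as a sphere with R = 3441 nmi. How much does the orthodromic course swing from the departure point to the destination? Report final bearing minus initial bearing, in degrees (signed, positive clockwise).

+36.1°

Initial bearing θ₁ = atan2(sin Δλ cos φ₂, cos φ₁ sin φ₂ − sin φ₁ cos φ₂ cos Δλ) = 282.32°
Final bearing θ₂ = (initial bearing from the destination back to the start) + 180° = 318.43°
Δθ = θ₂ − θ₁ = +36.1°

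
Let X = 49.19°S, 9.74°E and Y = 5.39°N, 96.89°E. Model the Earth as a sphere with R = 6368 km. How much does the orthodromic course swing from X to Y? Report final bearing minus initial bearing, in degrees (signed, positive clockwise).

Initial bearing θ₁ = atan2(sin Δλ cos φ₂, cos φ₁ sin φ₂ − sin φ₁ cos φ₂ cos Δλ) = 84.32°
Final bearing θ₂ = (initial bearing from the destination back to the start) + 180° = 40.79°
Δθ = θ₂ − θ₁ = -43.5°

-43.5°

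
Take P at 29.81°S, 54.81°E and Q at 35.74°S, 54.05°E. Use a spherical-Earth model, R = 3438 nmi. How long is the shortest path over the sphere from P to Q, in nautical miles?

358 nmi

Haversine: a = sin²(Δφ/2)+cos φ₁ cos φ₂ sin²(Δλ/2) = 0.00271;  σ = 2·atan2(√a,√(1−a))
σ = 5.964° → d = Rσ = 3438·0.10410 = 358 nmi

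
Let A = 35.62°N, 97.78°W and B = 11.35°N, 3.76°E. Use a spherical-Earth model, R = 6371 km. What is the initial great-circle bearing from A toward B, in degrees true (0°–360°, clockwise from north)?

θ = atan2( sin Δλ·cos φ₂ ,  cos φ₁ sin φ₂ − sin φ₁ cos φ₂ cos Δλ )
  = atan2(+0.9606, +0.2742) = 74.07°

74.1°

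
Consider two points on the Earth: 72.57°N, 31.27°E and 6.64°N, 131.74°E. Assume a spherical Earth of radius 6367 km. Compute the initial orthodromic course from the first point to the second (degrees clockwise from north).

78.0°

θ = atan2( sin Δλ·cos φ₂ ,  cos φ₁ sin φ₂ − sin φ₁ cos φ₂ cos Δλ )
  = atan2(+0.9768, +0.2068) = 78.04°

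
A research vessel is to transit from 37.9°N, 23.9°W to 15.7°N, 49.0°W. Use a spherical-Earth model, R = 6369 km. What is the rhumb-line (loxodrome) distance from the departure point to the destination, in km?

Rhumb course C = atan2(Δλ, Δψ) with Δψ = ln[tan(π/4+φ₂/2)/tan(π/4+φ₁/2)] = -0.4383, Δλ = -0.4381 → C = 224.99°
d = R·|Δφ| / |cos C| = 6369·0.38746 / 0.70726 = 3489 km

3489 km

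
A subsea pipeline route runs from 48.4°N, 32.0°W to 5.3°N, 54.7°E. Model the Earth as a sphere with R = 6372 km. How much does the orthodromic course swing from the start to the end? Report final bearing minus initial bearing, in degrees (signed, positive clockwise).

At departure: θ₁ = atan2(sin Δλ cos φ₂, cos φ₁ sin φ₂ − sin φ₁ cos φ₂ cos Δλ) = 88.94°
At arrival: θ₂ = atan2(sin Δλ cos φ₁, −cos φ₂ sin φ₁ + sin φ₂ cos φ₁ cos Δλ) = 138.19°
Δθ = θ₂ − θ₁ = +49.3°

+49.3°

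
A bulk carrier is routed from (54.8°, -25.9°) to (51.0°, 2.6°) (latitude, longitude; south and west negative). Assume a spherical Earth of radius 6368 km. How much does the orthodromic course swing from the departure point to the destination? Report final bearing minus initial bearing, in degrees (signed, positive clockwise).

At departure: θ₁ = atan2(sin Δλ cos φ₂, cos φ₁ sin φ₂ − sin φ₁ cos φ₂ cos Δλ) = 90.75°
At arrival: θ₂ = atan2(sin Δλ cos φ₁, −cos φ₂ sin φ₁ + sin φ₂ cos φ₁ cos Δλ) = 113.67°
Δθ = θ₂ − θ₁ = +22.9°

+22.9°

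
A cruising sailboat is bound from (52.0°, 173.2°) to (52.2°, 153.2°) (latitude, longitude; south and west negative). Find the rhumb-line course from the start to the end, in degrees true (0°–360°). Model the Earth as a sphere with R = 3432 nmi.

Meridional parts: M(φ₁)=+1.0662, M(φ₂)=+1.0718 → ΔM = +0.0057;  Δλ = -0.3491 rad
tan C = Δλ / ΔM = -61.4284 → C = 270.93°

270.9°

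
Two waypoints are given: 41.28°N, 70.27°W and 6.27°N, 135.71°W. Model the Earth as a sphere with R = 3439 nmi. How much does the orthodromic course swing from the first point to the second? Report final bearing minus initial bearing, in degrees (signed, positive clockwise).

Initial bearing θ₁ = atan2(sin Δλ cos φ₂, cos φ₁ sin φ₂ − sin φ₁ cos φ₂ cos Δλ) = 258.10°
Final bearing θ₂ = (initial bearing from the destination back to the start) + 180° = 227.71°
Δθ = θ₂ − θ₁ = -30.4°

-30.4°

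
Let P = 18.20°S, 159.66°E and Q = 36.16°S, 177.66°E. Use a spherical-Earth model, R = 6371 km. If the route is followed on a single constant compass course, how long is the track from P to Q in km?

2668 km

Δψ = ln[tan(π/4+φ₂/2)/tan(π/4+φ₁/2)] = -0.3546;  Δφ = -0.3135 rad,  Δλ = +0.3142 rad
q = Δφ/Δψ = 0.8840
d = R·√(Δφ² + q²Δλ²) = 6371·0.41879 = 2668 km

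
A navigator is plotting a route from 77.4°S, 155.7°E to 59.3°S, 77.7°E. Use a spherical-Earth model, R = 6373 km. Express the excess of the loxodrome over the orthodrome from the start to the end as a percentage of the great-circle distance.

7.0%

Great circle: σ = 0.5310 rad → d_gc = Rσ = 3384.1 km
Rhumb: Δφ = +0.3159, Δλ = -1.3614, Δψ = +0.9109, q = Δφ/Δψ = 0.3468 → d_rh = R√(Δφ²+q²Δλ²) = 3620.4 km
Excess = (3620.4 − 3384.1) / 3384.1 = 236.3 / 3384.1 = 6.98% ≈ 7.0%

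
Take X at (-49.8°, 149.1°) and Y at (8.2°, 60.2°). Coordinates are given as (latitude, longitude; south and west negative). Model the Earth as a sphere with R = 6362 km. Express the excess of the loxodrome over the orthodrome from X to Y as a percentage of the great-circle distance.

Great circle: σ = 1.6676 rad → d_gc = Rσ = 10609.4 km
Rhumb: Δφ = +1.0123, Δλ = -1.5516, Δψ = +1.1489, q = Δφ/Δψ = 0.8811 → d_rh = R√(Δφ²+q²Δλ²) = 10822.5 km
Excess = (10822.5 − 10609.4) / 10609.4 = 213.1 / 10609.4 = 2.01% ≈ 2.0%

2.0%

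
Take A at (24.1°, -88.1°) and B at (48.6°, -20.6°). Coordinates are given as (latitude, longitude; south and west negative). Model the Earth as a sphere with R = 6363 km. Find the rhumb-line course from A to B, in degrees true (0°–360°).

65.4°

Δψ = ln[tan(π/4+φ₂/2)/tan(π/4+φ₁/2)] = +0.5396
Δλ = +1.1781 rad (taken the short way round)
course = atan2(Δλ, Δψ) = 65.39°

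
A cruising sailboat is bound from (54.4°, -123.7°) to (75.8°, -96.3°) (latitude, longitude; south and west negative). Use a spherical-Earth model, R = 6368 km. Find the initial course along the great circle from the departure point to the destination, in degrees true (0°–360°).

N = sin Δλ·cos φ₂ = +0.1129;  D = cos φ₁ sin φ₂ − sin φ₁ cos φ₂ cos Δλ = +0.3873
initial course = atan2(N, D) = 16.25°

16.3°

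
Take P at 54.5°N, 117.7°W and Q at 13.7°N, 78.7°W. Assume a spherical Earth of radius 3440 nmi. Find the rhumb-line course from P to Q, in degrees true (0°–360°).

Meridional parts: M(φ₁)=+1.1391, M(φ₂)=+0.2414 → ΔM = -0.8977;  Δλ = +0.6807 rad
tan C = Δλ / ΔM = -0.7583 → C = 142.83°

142.8°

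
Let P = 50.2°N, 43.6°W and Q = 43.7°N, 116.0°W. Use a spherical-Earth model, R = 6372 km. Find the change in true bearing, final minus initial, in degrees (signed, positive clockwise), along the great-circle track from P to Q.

At departure: θ₁ = atan2(sin Δλ cos φ₂, cos φ₁ sin φ₂ − sin φ₁ cos φ₂ cos Δλ) = 291.70°
At arrival: θ₂ = atan2(sin Δλ cos φ₁, −cos φ₂ sin φ₁ + sin φ₂ cos φ₁ cos Δλ) = 235.35°
Δθ = θ₂ − θ₁ = -56.4°

-56.4°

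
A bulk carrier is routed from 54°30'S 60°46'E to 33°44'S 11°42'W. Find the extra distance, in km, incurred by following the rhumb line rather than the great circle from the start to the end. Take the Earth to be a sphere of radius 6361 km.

Great circle: cos σ = sin φ₁ sin φ₂ + cos φ₁ cos φ₂ cos Δλ,  σ = 0.9303 rad → d_gc = 5917.7 km
Rhumb line: Δψ = +0.5131, q = Δφ/Δψ = 0.7064, d_rh = R√(Δφ²+q²Δλ²) = 6133.3 km
Excess = 6133.3 − 5917.7 = 215.6 ≈ 216 km

216 km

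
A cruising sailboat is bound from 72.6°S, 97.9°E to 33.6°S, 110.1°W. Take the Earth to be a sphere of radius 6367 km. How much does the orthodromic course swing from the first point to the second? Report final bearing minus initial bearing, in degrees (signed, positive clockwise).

Initial bearing θ₁ = atan2(sin Δλ cos φ₂, cos φ₁ sin φ₂ − sin φ₁ cos φ₂ cos Δλ) = 155.73°
Final bearing θ₂ = (initial bearing from the destination back to the start) + 180° = 8.49°
Δθ = θ₂ − θ₁ = -147.2°

-147.2°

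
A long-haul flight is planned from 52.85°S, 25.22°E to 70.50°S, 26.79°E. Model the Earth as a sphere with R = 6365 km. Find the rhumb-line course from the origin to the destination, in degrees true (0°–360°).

177.7°

Meridional parts: M(φ₁)=-1.0905, M(φ₂)=-1.7612 → ΔM = -0.6708;  Δλ = +0.0274 rad
tan C = Δλ / ΔM = -0.0409 → C = 177.66°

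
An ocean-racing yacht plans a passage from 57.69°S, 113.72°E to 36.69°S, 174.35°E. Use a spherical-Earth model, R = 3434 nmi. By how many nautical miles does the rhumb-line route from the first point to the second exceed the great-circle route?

72 nmi

Great circle: cos σ = sin φ₁ sin φ₂ + cos φ₁ cos φ₂ cos Δλ,  σ = 0.7739 rad → d_gc = 2657.6 nmi
Rhumb line: Δψ = +0.5498, q = Δφ/Δψ = 0.6667, d_rh = R√(Δφ²+q²Δλ²) = 2730.0 nmi
Excess = 2730.0 − 2657.6 = 72.4 ≈ 72 nmi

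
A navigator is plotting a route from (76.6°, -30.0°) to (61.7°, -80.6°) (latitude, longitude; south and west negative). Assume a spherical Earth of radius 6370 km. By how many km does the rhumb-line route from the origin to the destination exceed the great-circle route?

Great circle: cos σ = sin φ₁ sin φ₂ + cos φ₁ cos φ₂ cos Δλ,  σ = 0.3865 rad → d_gc = 2461.8 km
Rhumb line: Δψ = -0.7637, q = Δφ/Δψ = 0.3405, d_rh = R√(Δφ²+q²Δλ²) = 2532.6 km
Excess = 2532.6 − 2461.8 = 70.8 ≈ 71 km

71 km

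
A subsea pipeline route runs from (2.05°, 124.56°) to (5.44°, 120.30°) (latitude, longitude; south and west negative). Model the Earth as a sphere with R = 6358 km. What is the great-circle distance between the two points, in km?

603 km

Haversine: a = sin²(Δφ/2)+cos φ₁ cos φ₂ sin²(Δλ/2) = 0.00225;  σ = 2·atan2(√a,√(1−a))
σ = 5.437° → d = Rσ = 6358·0.09489 = 603 km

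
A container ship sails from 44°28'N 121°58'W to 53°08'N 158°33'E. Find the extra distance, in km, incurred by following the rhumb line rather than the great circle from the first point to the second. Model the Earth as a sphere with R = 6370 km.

Great circle: cos σ = sin φ₁ sin φ₂ + cos φ₁ cos φ₂ cos Δλ,  σ = 0.8782 rad → d_gc = 5593.9 km
Rhumb line: Δψ = +0.2304, q = Δφ/Δψ = 0.6564, d_rh = R√(Δφ²+q²Δλ²) = 5880.1 km
Excess = 5880.1 − 5593.9 = 286.2 ≈ 286 km

286 km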